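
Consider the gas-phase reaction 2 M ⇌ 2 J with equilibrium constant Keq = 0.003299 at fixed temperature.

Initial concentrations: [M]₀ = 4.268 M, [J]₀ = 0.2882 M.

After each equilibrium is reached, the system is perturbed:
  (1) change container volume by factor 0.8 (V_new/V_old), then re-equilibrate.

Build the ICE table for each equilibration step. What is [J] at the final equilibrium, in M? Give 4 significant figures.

[J]_eq = 0.3093 M

Q₀ = 0.00456 vs Keq = 0.003299 ⇒ Q>K, reverse
Step 1:
                   M          J
  Initial      4.268     0.2882
  Change     0.04072   -0.04072
  Equil        4.309     0.2475
  solve Keq expr → x = -0.02036; check Q = 0.003299
Then change container volume by factor 0.8 (V_new/V_old).
Step 2:
                   M          J
  Initial      5.386     0.3093
  Change           0          0
  Equil        5.386     0.3093
  solve Keq expr → x = 0; check Q = 0.003299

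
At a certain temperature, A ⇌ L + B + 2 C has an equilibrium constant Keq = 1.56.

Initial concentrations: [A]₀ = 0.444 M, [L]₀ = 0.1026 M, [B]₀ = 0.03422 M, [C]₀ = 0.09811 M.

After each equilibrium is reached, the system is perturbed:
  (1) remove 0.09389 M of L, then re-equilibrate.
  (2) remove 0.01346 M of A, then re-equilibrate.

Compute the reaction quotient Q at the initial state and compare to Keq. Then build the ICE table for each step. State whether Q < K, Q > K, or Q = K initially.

Q₀ = 7.6115e-05 vs Keq = 1.56 ⇒ Q<K, forward
Step 1:
                    A           L           B           C
  init          0.444      0.1026     0.03422     0.09811
  Δ           -0.3633      0.3633      0.3633      0.7265
  eq          0.08073      0.4659      0.3975      0.8247
  solve Keq expr → x = 0.3633; check Q = 1.56
Then remove 0.09389 M of L.
Step 2:
                    A           L           B           C
  init        0.08073       0.372      0.3975      0.8247
  Δ         -0.009729    0.009729    0.009729     0.01946
  eq            0.071      0.3817      0.4072      0.8441
  solve Keq expr → x = 0.009729; check Q = 1.56
Then remove 0.01346 M of A.
Step 3:
                    A           L           B           C
  init        0.05754      0.3817      0.4072      0.8441
  Δ          0.008029   -0.008029   -0.008029    -0.01606
  eq          0.06557      0.3737      0.3992      0.8281
  solve Keq expr → x = -0.008029; check Q = 1.56

Q₀ = 7.6115e-05; Q < K (proceeds forward)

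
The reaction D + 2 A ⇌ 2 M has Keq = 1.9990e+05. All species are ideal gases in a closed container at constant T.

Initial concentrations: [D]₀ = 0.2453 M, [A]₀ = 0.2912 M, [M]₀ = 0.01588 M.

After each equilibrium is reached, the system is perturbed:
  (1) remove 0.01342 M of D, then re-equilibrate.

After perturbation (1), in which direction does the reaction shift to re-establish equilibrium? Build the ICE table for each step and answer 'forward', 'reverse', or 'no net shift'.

Direction: reverse

Q₀ = 0.01212 vs Keq = 1.9990e+05 ⇒ Q<K, forward
Step 1:
                    D           A           M
  I            0.2453      0.2912     0.01588
  C           -0.1445     -0.2891      0.2891
  E            0.1008    0.002148      0.3049
  solve Keq expr → x = 0.1445; check Q = 1.9990e+05
Then remove 0.01342 M of D.
Step 2:
                    D           A           M
  I           0.08735    0.002148      0.3049
  C        7.8456e-05  1.5691e-04 -1.5691e-04
  E           0.08743    0.002305      0.3048
  solve Keq expr → x = -7.8456e-05; check Q = 1.9990e+05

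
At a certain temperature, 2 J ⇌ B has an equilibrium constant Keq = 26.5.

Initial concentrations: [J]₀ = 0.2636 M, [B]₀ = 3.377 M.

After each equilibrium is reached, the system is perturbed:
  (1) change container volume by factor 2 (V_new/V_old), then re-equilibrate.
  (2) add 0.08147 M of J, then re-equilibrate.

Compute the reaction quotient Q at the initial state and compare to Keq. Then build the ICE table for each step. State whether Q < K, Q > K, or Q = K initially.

Q₀ = 48.6; Q > K (proceeds reverse)

Q₀ = 48.6 vs Keq = 26.5 ⇒ Q>K, reverse
Step 1:
                  J         B
  I          0.2636     3.377
  C         0.09097  -0.04548
  E          0.3546     3.332
  solve Keq expr → x = -0.04548; check Q = 26.5
Then change container volume by factor 2 (V_new/V_old).
Step 2:
                  J         B
  I          0.1773     1.666
  C         0.07076  -0.03538
  E           0.248      1.63
  solve Keq expr → x = -0.03538; check Q = 26.5
Then add 0.08147 M of J.
Step 3:
                  J         B
  I          0.3295      1.63
  C         -0.0785   0.03925
  E           0.251      1.67
  solve Keq expr → x = 0.03925; check Q = 26.5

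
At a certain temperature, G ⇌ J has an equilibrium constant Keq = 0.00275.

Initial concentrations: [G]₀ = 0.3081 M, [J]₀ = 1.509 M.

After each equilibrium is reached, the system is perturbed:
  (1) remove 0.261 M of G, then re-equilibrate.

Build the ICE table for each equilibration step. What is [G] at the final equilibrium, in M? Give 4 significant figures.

Q₀ = 4.898 vs Keq = 0.00275 ⇒ Q>K, reverse
Step 1:
                   G          J
  Initial     0.3081      1.509
  Change       1.504     -1.504
  Equil        1.812   0.004983
  solve Keq expr → x = -1.504; check Q = 0.00275
Then remove 0.261 M of G.
Step 2:
                   G          J
  Initial      1.551   0.004983
  Change  7.1578e-04 -7.1578e-04
  Equil        1.552   0.004268
  solve Keq expr → x = -7.1578e-04; check Q = 0.00275

[G]_eq = 1.552 M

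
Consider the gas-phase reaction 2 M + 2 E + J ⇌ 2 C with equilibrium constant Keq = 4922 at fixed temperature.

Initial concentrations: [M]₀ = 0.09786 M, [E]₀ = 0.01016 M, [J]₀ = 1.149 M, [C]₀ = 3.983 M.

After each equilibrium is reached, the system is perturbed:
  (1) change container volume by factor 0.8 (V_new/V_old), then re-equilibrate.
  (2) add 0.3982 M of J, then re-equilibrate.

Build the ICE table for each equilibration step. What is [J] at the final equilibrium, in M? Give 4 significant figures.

Q₀ = 1.3967e+07 vs Keq = 4922 ⇒ Q>K, reverse
Step 1:
                   M          E          J          C
  I          0.09786    0.01016      1.149      3.983
  C           0.1714     0.1714    0.08571    -0.1714
  E           0.2693     0.1816      1.235      3.812
  solve Keq expr → x = -0.08571; check Q = 4922
Then change container volume by factor 0.8 (V_new/V_old).
Step 2:
                   M          E          J          C
  I           0.3366      0.227      1.543      4.764
  C         -0.03994   -0.03994   -0.01997    0.03994
  E           0.2967      0.187      1.523      4.804
  solve Keq expr → x = 0.01997; check Q = 4922
Then add 0.3982 M of J.
Step 3:
                   M          E          J          C
  I           0.2967      0.187      1.922      4.804
  C         -0.01246   -0.01246  -0.006232    0.01246
  E           0.2842     0.1746      1.915      4.817
  solve Keq expr → x = 0.006232; check Q = 4922

[J]_eq = 1.915 M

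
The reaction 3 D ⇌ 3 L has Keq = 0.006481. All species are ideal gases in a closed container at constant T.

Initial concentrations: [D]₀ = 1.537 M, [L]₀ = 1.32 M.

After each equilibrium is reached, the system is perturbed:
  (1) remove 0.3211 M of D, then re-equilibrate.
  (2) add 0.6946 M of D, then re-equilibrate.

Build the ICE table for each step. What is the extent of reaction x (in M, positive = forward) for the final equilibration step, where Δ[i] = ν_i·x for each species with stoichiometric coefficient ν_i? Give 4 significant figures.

Q₀ = 0.6334 vs Keq = 0.006481 ⇒ Q>K, reverse
Step 1:
                  D         L
  Initial     1.537      1.32
  Change      0.871    -0.871
  Equil       2.408     0.449
  solve Keq expr → x = -0.2903; check Q = 0.006481
Then remove 0.3211 M of D.
Step 2:
                  D         L
  Initial     2.087     0.449
  Change    0.05046  -0.05046
  Equil       2.137    0.3985
  solve Keq expr → x = -0.01682; check Q = 0.006481
Then add 0.6946 M of D.
Step 3:
                  D         L
  Initial     2.832    0.3985
  Change    -0.1092    0.1092
  Equil       2.723    0.5077
  solve Keq expr → x = 0.03638; check Q = 0.006481

x = 0.03638 M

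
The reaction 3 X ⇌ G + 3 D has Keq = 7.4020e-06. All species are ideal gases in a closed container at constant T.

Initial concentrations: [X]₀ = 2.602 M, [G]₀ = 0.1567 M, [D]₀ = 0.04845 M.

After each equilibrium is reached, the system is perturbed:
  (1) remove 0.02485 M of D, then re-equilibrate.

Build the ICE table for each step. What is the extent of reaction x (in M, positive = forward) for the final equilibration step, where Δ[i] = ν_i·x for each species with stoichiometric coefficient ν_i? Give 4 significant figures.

Q₀ = 1.0116e-06 vs Keq = 7.4020e-06 ⇒ Q<K, forward
Step 1:
                    X           G           D
  Initial       2.602      0.1567     0.04845
  Change     -0.04153     0.01384     0.04153
  Equil          2.56      0.1705     0.08998
  solve Keq expr → x = 0.01384; check Q = 7.4020e-06
Then remove 0.02485 M of D.
Step 2:
                    X           G           D
  Initial        2.56      0.1705     0.06513
  Change     -0.02277    0.007588     0.02277
  Equil         2.538      0.1781      0.0879
  solve Keq expr → x = 0.007588; check Q = 7.4020e-06

x = 0.007588 M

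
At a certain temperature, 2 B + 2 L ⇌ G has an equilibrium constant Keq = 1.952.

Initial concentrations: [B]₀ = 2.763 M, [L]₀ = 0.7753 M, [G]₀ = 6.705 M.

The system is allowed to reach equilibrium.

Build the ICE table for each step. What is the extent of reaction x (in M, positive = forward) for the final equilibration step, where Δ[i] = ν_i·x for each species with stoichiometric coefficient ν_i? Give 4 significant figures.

Q₀ = 1.461 vs Keq = 1.952 ⇒ Q<K, forward
Step 1:
                    B           L           G
  Initial       2.763      0.7753       6.705
  Change     -0.08192    -0.08192     0.04096
  Equil         2.681      0.6934       6.746
  solve Keq expr → x = 0.04096; check Q = 1.952

x = 0.04096 M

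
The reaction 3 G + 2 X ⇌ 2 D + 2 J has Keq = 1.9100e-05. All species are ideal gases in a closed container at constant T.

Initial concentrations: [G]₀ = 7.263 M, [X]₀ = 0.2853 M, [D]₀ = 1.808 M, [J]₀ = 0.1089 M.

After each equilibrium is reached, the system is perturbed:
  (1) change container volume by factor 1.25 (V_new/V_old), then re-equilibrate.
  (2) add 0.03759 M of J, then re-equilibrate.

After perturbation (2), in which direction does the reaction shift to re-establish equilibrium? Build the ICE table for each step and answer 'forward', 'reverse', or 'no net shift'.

Q₀ = 0.001243 vs Keq = 1.9100e-05 ⇒ Q>K, reverse
Step 1:
                   G          X          D          J
  I            7.263     0.2853      1.808     0.1089
  C           0.1346    0.08971   -0.08971   -0.08971
  E            7.398      0.375      1.718    0.01919
  solve Keq expr → x = -0.04485; check Q = 1.9100e-05
Then change container volume by factor 1.25 (V_new/V_old).
Step 2:
                   G          X          D          J
  I            5.918        0.3      1.375    0.01535
  C         0.002291   0.001528  -0.001528  -0.001528
  E             5.92     0.3015      1.373    0.01383
  solve Keq expr → x = -7.6377e-04; check Q = 1.9100e-05
Then add 0.03759 M of J.
Step 3:
                   G          X          D          J
  I             5.92     0.3015      1.373    0.05142
  C          0.05302    0.03535   -0.03535   -0.03535
  E            5.973     0.3369      1.338    0.01607
  solve Keq expr → x = -0.01767; check Q = 1.9100e-05

Direction: reverse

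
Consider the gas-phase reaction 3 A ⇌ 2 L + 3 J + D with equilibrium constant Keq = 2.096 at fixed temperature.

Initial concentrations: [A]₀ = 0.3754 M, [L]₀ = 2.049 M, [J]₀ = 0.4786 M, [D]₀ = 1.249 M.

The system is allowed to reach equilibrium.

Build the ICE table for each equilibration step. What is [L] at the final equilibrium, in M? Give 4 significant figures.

[L]_eq = 1.976 M

Q₀ = 10.87 vs Keq = 2.096 ⇒ Q>K, reverse
Step 1:
                  A         L         J         D
  I          0.3754     2.049    0.4786     1.249
  C          0.1092  -0.07283   -0.1092  -0.03642
  E          0.4846     1.976    0.3694     1.213
  solve Keq expr → x = -0.03642; check Q = 2.096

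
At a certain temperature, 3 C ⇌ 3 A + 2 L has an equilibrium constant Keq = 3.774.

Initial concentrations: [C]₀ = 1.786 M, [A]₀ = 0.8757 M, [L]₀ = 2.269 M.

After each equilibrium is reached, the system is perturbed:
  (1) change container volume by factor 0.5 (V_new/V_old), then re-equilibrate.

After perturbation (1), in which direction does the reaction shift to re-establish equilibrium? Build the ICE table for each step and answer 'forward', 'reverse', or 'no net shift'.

Q₀ = 0.6069 vs Keq = 3.774 ⇒ Q<K, forward
Step 1:
                  C         A         L
  Initial     1.786    0.8757     2.269
  Change    -0.3438    0.3438    0.2292
  Equil       1.442      1.22     2.498
  solve Keq expr → x = 0.1146; check Q = 3.774
Then change container volume by factor 0.5 (V_new/V_old).
Step 2:
                  C         A         L
  Initial     2.884     2.439     4.996
  Change     0.5295   -0.5295    -0.353
  Equil       3.414      1.91     4.643
  solve Keq expr → x = -0.1765; check Q = 3.774

Direction: reverse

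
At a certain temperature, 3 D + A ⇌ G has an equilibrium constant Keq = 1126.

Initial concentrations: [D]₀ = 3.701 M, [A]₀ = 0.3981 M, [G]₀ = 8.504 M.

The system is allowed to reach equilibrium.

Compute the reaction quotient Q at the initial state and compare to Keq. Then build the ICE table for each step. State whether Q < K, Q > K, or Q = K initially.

Q₀ = 0.4214; Q < K (proceeds forward)

Q₀ = 0.4214 vs Keq = 1126 ⇒ Q<K, forward
Step 1:
                  D         A         G
  init        3.701    0.3981     8.504
  Δ          -1.193   -0.3976    0.3976
  eq          2.508 5.0100e-04     8.902
  solve Keq expr → x = 0.3976; check Q = 1126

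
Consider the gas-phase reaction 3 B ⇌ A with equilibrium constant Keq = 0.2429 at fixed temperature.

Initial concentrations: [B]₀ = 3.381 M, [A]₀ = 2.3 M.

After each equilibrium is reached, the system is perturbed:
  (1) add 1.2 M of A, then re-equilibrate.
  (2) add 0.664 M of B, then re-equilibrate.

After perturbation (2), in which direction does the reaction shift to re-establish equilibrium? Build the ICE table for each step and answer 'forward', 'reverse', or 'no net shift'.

Direction: forward

Q₀ = 0.05951 vs Keq = 0.2429 ⇒ Q<K, forward
Step 1:
                  B         A
  init        3.381       2.3
  Δ          -1.154    0.3845
  eq          2.227     2.685
  solve Keq expr → x = 0.3845; check Q = 0.2429
Then add 1.2 M of A.
Step 2:
                  B         A
  init        2.227     3.885
  Δ          0.2722  -0.09073
  eq            2.5     3.794
  solve Keq expr → x = -0.09073; check Q = 0.2429
Then add 0.664 M of B.
Step 3:
                  B         A
  init        3.164     3.794
  Δ         -0.6194    0.2065
  eq          2.544         4
  solve Keq expr → x = 0.2065; check Q = 0.2429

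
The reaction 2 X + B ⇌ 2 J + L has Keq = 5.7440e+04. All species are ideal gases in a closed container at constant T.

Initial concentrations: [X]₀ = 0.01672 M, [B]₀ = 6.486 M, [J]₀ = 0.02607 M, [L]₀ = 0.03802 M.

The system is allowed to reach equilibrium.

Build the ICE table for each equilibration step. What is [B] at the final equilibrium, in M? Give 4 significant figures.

Q₀ = 0.01425 vs Keq = 5.7440e+04 ⇒ Q<K, forward
Step 1:
                   X          B          J          L
  I          0.01672      6.486    0.02607    0.03802
  C          -0.0167  -0.008352     0.0167   0.008352
  E       1.5101e-05      6.478    0.04277    0.04637
  solve Keq expr → x = 0.008352; check Q = 5.7440e+04

[B]_eq = 6.478 M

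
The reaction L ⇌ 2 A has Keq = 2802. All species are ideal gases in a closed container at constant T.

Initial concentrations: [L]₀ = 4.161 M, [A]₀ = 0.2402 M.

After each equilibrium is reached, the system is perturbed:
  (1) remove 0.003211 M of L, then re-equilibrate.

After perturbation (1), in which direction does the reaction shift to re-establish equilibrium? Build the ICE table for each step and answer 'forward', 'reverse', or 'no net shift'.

Q₀ = 0.01387 vs Keq = 2802 ⇒ Q<K, forward
Step 1:
                    L           A
  Initial       4.161      0.2402
  Change       -4.135        8.27
  Equil       0.02585       8.511
  solve Keq expr → x = 4.135; check Q = 2802
Then remove 0.003211 M of L.
Step 2:
                    L           A
  Initial     0.02264       8.511
  Change     0.003172   -0.006345
  Equil       0.02581       8.504
  solve Keq expr → x = -0.003172; check Q = 2802

Direction: reverse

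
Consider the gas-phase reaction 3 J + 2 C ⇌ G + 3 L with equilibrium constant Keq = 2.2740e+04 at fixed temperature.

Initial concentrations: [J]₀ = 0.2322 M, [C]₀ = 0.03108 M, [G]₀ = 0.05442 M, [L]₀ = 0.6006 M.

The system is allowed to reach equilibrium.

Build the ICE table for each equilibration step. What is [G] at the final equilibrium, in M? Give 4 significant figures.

Q₀ = 974.9 vs Keq = 2.2740e+04 ⇒ Q<K, forward
Step 1:
                    J           C           G           L
  I            0.2322     0.03108     0.05442      0.6006
  C          -0.03231    -0.02154     0.01077     0.03231
  E            0.1999     0.00954     0.06519      0.6329
  solve Keq expr → x = 0.01077; check Q = 2.2740e+04

[G]_eq = 0.06519 M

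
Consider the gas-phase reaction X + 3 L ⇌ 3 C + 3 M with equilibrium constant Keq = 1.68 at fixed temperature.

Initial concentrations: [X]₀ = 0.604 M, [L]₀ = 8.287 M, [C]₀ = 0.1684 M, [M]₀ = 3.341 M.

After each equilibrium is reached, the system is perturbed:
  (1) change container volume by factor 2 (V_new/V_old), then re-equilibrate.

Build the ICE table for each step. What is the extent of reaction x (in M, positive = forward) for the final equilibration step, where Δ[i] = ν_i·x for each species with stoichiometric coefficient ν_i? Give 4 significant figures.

Q₀ = 5.1812e-04 vs Keq = 1.68 ⇒ Q<K, forward
Step 1:
                   X          L          C          M
  Initial      0.604      8.287     0.1684      3.341
  Change     -0.3537     -1.061      1.061      1.061
  Equil       0.2503      7.226       1.23      4.402
  solve Keq expr → x = 0.3537; check Q = 1.68
Then change container volume by factor 2 (V_new/V_old).
Step 2:
                   X          L          C          M
  Initial     0.1251      3.613     0.6148      2.201
  Change    -0.04668    -0.1401     0.1401     0.1401
  Equil      0.07844      3.473     0.7549      2.341
  solve Keq expr → x = 0.04668; check Q = 1.68

x = 0.04668 M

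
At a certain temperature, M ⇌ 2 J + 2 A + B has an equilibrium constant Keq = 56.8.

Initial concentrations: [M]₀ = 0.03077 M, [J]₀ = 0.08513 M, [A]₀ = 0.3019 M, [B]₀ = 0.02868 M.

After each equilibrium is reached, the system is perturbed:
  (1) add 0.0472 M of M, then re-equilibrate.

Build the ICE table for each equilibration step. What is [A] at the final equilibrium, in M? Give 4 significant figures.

Q₀ = 6.1566e-04 vs Keq = 56.8 ⇒ Q<K, forward
Step 1:
                  M         J         A         B
  I         0.03077   0.08513    0.3019   0.02868
  C        -0.03077   0.06153   0.06153   0.03077
  E       2.9736e-06    0.1467    0.3634   0.05945
  solve Keq expr → x = 0.03077; check Q = 56.8
Then add 0.0472 M of M.
Step 2:
                  M         J         A         B
  I          0.0472    0.1467    0.3634   0.05945
  C        -0.04718   0.09436   0.09436   0.04718
  E       2.2855e-05     0.241    0.4578    0.1066
  solve Keq expr → x = 0.04718; check Q = 56.8

[A]_eq = 0.4578 M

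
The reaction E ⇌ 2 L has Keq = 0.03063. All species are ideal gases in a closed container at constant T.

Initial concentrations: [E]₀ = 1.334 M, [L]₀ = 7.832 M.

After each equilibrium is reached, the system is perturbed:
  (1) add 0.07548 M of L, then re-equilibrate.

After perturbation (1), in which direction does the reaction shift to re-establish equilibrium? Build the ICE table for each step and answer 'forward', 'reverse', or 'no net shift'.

Direction: reverse

Q₀ = 45.98 vs Keq = 0.03063 ⇒ Q>K, reverse
Step 1:
                    E           L
  init          1.334       7.832
  Δ             3.719      -7.439
  eq            5.053      0.3934
  solve Keq expr → x = -3.719; check Q = 0.03063
Then add 0.07548 M of L.
Step 2:
                    E           L
  init          5.053      0.4689
  Δ           0.03702    -0.07404
  eq             5.09      0.3949
  solve Keq expr → x = -0.03702; check Q = 0.03063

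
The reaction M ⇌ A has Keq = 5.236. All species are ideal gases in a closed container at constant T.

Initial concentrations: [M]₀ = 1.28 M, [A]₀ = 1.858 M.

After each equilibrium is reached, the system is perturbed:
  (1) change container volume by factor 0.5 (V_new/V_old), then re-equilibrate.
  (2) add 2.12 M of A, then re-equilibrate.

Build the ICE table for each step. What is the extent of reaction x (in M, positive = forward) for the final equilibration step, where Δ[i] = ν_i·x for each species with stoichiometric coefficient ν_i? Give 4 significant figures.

Q₀ = 1.452 vs Keq = 5.236 ⇒ Q<K, forward
Step 1:
                    M           A
  init           1.28       1.858
  Δ           -0.7768      0.7768
  eq           0.5032       2.635
  solve Keq expr → x = 0.7768; check Q = 5.236
Then change container volume by factor 0.5 (V_new/V_old).
Step 2:
                    M           A
  init          1.006        5.27
  Δ                 0           0
  eq            1.006        5.27
  solve Keq expr → x = 0; check Q = 5.236
Then add 2.12 M of A.
Step 3:
                    M           A
  init          1.006        7.39
  Δ              0.34       -0.34
  eq            1.346        7.05
  solve Keq expr → x = -0.34; check Q = 5.236

x = -0.34 M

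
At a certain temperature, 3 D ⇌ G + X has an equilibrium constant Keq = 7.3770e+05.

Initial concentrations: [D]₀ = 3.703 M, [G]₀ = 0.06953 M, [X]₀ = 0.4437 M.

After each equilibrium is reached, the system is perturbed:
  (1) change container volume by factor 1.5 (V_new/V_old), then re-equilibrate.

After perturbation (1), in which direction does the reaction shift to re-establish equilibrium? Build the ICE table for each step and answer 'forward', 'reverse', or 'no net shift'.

Direction: reverse

Q₀ = 6.0758e-04 vs Keq = 7.3770e+05 ⇒ Q<K, forward
Step 1:
                   D          G          X
  init         3.703    0.06953     0.4437
  Δ           -3.689       1.23       1.23
  eq         0.01434      1.299      1.673
  solve Keq expr → x = 1.23; check Q = 7.3770e+05
Then change container volume by factor 1.5 (V_new/V_old).
Step 2:
                   D          G          X
  init      0.009558     0.8661      1.116
  Δ          0.00138 -4.5989e-04 -4.5989e-04
  eq         0.01094     0.8656      1.115
  solve Keq expr → x = -4.5989e-04; check Q = 7.3770e+05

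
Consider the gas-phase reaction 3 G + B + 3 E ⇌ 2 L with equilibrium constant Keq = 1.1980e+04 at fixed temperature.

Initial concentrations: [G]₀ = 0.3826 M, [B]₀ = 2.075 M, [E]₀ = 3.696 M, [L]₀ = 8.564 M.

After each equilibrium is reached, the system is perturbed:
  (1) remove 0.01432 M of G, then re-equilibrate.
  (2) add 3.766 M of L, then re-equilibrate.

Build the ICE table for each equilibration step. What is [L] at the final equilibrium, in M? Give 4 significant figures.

[L]_eq = 12.54 M

Q₀ = 12.5 vs Keq = 1.1980e+04 ⇒ Q<K, forward
Step 1:
                    G           B           E           L
  I            0.3826       2.075       3.696       8.564
  C           -0.3383     -0.1128     -0.3383      0.2255
  E           0.04428       1.962       3.358        8.79
  solve Keq expr → x = 0.1128; check Q = 1.1980e+04
Then remove 0.01432 M of G.
Step 2:
                    G           B           E           L
  I           0.02996       1.962       3.358        8.79
  C           0.01407     0.00469     0.01407   -0.009379
  E           0.04403       1.967       3.372        8.78
  solve Keq expr → x = -0.00469; check Q = 1.1980e+04
Then add 3.766 M of L.
Step 3:
                    G           B           E           L
  I           0.04403       1.967       3.372       12.55
  C           0.01158    0.003859     0.01158   -0.007718
  E           0.05561       1.971       3.383       12.54
  solve Keq expr → x = -0.003859; check Q = 1.1980e+04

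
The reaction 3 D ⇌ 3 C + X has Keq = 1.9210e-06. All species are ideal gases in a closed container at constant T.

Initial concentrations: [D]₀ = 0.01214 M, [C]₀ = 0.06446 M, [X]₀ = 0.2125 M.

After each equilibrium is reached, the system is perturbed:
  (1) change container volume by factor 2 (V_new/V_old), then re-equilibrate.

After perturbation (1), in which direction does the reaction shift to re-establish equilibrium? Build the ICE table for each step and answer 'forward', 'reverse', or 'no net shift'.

Direction: forward

Q₀ = 31.81 vs Keq = 1.9210e-06 ⇒ Q>K, reverse
Step 1:
                  D         C         X
  Initial   0.01214   0.06446    0.2125
  Change    0.06284  -0.06284  -0.02095
  Equil     0.07498  0.001617    0.1916
  solve Keq expr → x = -0.02095; check Q = 1.9210e-06
Then change container volume by factor 2 (V_new/V_old).
Step 2:
                  D         C         X
  Initial   0.03749 8.0850e-04   0.09578
  Change  -2.0435e-04 2.0435e-04 6.8118e-05
  Equil     0.03729  0.001013   0.09584
  solve Keq expr → x = 6.8118e-05; check Q = 1.9210e-06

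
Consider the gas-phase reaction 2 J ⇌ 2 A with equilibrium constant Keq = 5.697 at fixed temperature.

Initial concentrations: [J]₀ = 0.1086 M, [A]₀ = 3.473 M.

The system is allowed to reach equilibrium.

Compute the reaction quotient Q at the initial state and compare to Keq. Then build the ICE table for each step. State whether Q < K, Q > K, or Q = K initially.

Q₀ = 1023 vs Keq = 5.697 ⇒ Q>K, reverse
Step 1:
                  J         A
  Initial    0.1086     3.473
  Change     0.9489   -0.9489
  Equil       1.058     2.524
  solve Keq expr → x = -0.4745; check Q = 5.697

Q₀ = 1023; Q > K (proceeds reverse)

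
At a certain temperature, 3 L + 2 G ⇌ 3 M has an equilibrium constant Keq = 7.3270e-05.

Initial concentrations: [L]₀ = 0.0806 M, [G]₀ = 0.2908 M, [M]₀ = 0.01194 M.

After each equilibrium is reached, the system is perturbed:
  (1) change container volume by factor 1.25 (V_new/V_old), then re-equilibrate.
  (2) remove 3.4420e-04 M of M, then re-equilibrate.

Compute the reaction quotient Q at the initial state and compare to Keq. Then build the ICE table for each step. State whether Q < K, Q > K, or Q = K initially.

Q₀ = 0.03844 vs Keq = 7.3270e-05 ⇒ Q>K, reverse
Step 1:
                    L           G           M
  Initial      0.0806      0.2908     0.01194
  Change      0.01025     0.00683    -0.01025
  Equil       0.09085      0.2976    0.001695
  solve Keq expr → x = -0.003415; check Q = 7.3270e-05
Then change container volume by factor 1.25 (V_new/V_old).
Step 2:
                    L           G           M
  Initial     0.07268      0.2381    0.001356
  Change   1.8403e-04  1.2269e-04 -1.8403e-04
  Equil       0.07286      0.2382    0.001172
  solve Keq expr → x = -6.1343e-05; check Q = 7.3270e-05
Then remove 3.4420e-04 M of M.
Step 3:
                    L           G           M
  Initial     0.07286      0.2382  8.2744e-04
  Change  -3.3803e-04 -2.2535e-04  3.3803e-04
  Equil       0.07252       0.238    0.001165
  solve Keq expr → x = 1.1268e-04; check Q = 7.3270e-05

Q₀ = 0.03844; Q > K (proceeds reverse)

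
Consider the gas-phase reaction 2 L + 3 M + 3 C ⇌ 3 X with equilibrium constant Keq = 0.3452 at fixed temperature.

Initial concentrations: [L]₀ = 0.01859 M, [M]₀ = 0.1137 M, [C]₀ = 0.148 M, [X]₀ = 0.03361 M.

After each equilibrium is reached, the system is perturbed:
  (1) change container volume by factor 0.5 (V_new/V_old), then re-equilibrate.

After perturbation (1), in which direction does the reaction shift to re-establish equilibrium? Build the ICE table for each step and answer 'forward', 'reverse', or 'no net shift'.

Q₀ = 2.3056e+04 vs Keq = 0.3452 ⇒ Q>K, reverse
Step 1:
                    L           M           C           X
  init        0.01859      0.1137       0.148     0.03361
  Δ           0.02099     0.03149     0.03149    -0.03149
  eq          0.03958      0.1452      0.1795    0.002123
  solve Keq expr → x = -0.0105; check Q = 0.3452
Then change container volume by factor 0.5 (V_new/V_old).
Step 2:
                    L           M           C           X
  init        0.07916      0.2904       0.359    0.004246
  Δ         -0.005327    -0.00799    -0.00799     0.00799
  eq          0.07384      0.2824       0.351     0.01224
  solve Keq expr → x = 0.002663; check Q = 0.3452

Direction: forward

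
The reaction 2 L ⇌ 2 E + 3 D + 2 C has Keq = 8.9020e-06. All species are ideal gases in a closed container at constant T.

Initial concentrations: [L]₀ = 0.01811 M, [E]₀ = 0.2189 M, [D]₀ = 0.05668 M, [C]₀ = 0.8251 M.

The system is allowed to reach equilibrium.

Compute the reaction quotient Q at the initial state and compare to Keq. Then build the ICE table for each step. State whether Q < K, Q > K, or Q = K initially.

Q₀ = 0.01811 vs Keq = 8.9020e-06 ⇒ Q>K, reverse
Step 1:
                    L           E           D           C
  init        0.01811      0.2189     0.05668      0.8251
  Δ           0.03118    -0.03118    -0.04677    -0.03118
  eq          0.04929      0.1877    0.009911      0.7939
  solve Keq expr → x = -0.01559; check Q = 8.9020e-06

Q₀ = 0.01811; Q > K (proceeds reverse)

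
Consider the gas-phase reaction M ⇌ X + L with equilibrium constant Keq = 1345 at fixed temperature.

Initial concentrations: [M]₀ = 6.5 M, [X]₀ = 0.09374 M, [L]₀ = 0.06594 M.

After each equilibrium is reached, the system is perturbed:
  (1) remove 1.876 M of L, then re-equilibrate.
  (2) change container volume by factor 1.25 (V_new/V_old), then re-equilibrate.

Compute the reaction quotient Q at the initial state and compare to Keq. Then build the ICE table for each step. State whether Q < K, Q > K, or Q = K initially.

Q₀ = 9.5096e-04; Q < K (proceeds forward)

Q₀ = 9.5096e-04 vs Keq = 1345 ⇒ Q<K, forward
Step 1:
                   M          X          L
  I              6.5    0.09374    0.06594
  C           -6.468      6.468      6.468
  E          0.03188      6.562      6.534
  solve Keq expr → x = 6.468; check Q = 1345
Then remove 1.876 M of L.
Step 2:
                   M          X          L
  I          0.03188      6.562      4.658
  C        -0.009077   0.009077   0.009077
  E           0.0228      6.571      4.667
  solve Keq expr → x = 0.009077; check Q = 1345
Then change container volume by factor 1.25 (V_new/V_old).
Step 3:
                   M          X          L
  I          0.01824      5.257      3.734
  C        -0.003624   0.003624   0.003624
  E          0.01462       5.26      3.737
  solve Keq expr → x = 0.003624; check Q = 1345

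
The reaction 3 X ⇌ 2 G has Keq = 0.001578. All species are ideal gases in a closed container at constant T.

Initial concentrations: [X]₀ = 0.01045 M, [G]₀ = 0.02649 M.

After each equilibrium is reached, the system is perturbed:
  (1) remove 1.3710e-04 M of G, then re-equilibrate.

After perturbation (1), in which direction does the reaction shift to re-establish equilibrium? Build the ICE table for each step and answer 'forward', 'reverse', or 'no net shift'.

Q₀ = 614.9 vs Keq = 0.001578 ⇒ Q>K, reverse
Step 1:
                  X         G
  Initial   0.01045   0.02649
  Change    0.03908  -0.02605
  Equil     0.04953 4.3786e-04
  solve Keq expr → x = -0.01303; check Q = 0.001578
Then remove 1.3710e-04 M of G.
Step 2:
                  X         G
  Initial   0.04953 3.0076e-04
  Change  -2.0164e-04 1.3443e-04
  Equil     0.04933 4.3519e-04
  solve Keq expr → x = 6.7214e-05; check Q = 0.001578

Direction: forward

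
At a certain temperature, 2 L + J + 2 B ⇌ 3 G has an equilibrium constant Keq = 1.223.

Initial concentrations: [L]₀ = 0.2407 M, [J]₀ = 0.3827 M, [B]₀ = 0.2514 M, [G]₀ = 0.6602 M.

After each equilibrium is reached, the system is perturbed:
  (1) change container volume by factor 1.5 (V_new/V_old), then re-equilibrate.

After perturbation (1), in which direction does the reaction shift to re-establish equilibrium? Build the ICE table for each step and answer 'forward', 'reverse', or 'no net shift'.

Direction: reverse

Q₀ = 205.3 vs Keq = 1.223 ⇒ Q>K, reverse
Step 1:
                   L          J          B          G
  I           0.2407     0.3827     0.2514     0.6602
  C           0.2301      0.115     0.2301    -0.3451
  E           0.4708     0.4977     0.4815     0.3151
  solve Keq expr → x = -0.115; check Q = 1.223
Then change container volume by factor 1.5 (V_new/V_old).
Step 2:
                   L          J          B          G
  I           0.3139     0.3318      0.321       0.21
  C          0.02194    0.01097    0.02194    -0.0329
  E           0.3358     0.3428     0.3429     0.1771
  solve Keq expr → x = -0.01097; check Q = 1.223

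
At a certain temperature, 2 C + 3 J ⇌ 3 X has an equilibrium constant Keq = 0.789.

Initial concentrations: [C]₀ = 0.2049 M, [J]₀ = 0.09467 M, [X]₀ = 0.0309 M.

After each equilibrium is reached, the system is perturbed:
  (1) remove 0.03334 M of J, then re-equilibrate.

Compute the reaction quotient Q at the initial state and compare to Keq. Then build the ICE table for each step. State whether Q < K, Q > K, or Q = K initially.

Q₀ = 0.8282 vs Keq = 0.789 ⇒ Q>K, reverse
Step 1:
                  C         J         X
  init       0.2049   0.09467    0.0309
  Δ       2.3828e-04 3.5742e-04 -3.5742e-04
  eq         0.2051   0.09503   0.03054
  solve Keq expr → x = -1.1914e-04; check Q = 0.789
Then remove 0.03334 M of J.
Step 2:
                  C         J         X
  init       0.2051   0.06169   0.03054
  Δ        0.005216  0.007824 -0.007824
  eq         0.2104   0.06951   0.02272
  solve Keq expr → x = -0.002608; check Q = 0.789

Q₀ = 0.8282; Q > K (proceeds reverse)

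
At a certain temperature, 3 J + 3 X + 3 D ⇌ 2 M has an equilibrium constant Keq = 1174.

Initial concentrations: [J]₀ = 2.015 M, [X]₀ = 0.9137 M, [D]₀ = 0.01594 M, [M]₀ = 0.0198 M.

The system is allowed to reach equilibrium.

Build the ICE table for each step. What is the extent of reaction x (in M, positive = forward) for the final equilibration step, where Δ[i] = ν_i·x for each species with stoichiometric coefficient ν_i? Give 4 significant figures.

Q₀ = 15.51 vs Keq = 1174 ⇒ Q<K, forward
Step 1:
                  J         X         D         M
  init        2.015    0.9137   0.01594    0.0198
  Δ        -0.01119  -0.01119  -0.01119  0.007461
  eq          2.004    0.9025  0.004748   0.02726
  solve Keq expr → x = 0.003731; check Q = 1174

x = 0.003731 M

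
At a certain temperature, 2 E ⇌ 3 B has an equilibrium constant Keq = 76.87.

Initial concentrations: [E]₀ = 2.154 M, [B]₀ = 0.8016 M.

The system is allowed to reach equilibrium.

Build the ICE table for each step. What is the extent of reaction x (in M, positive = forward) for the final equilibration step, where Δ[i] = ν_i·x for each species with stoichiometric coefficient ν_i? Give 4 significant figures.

x = 0.7659 M

Q₀ = 0.111 vs Keq = 76.87 ⇒ Q<K, forward
Step 1:
                   E          B
  init         2.154     0.8016
  Δ           -1.532      2.298
  eq          0.6223      3.099
  solve Keq expr → x = 0.7659; check Q = 76.87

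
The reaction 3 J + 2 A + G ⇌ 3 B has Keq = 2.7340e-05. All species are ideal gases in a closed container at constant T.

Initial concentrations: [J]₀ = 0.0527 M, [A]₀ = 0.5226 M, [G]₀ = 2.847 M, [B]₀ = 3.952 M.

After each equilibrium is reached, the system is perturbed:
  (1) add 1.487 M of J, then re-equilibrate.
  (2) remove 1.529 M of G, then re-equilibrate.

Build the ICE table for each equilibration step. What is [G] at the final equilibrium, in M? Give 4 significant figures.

Q₀ = 5.4237e+05 vs Keq = 2.7340e-05 ⇒ Q>K, reverse
Step 1:
                    J           A           G           B
  Initial      0.0527      0.5226       2.847       3.952
  Change        3.594       2.396       1.198      -3.594
  Equil         3.647       2.919       4.045      0.3576
  solve Keq expr → x = -1.198; check Q = 2.7340e-05
Then add 1.487 M of J.
Step 2:
                    J           A           G           B
  Initial       5.134       2.919       4.045      0.3576
  Change      -0.1229    -0.08191    -0.04096      0.1229
  Equil         5.011       2.837       4.004      0.4804
  solve Keq expr → x = 0.04096; check Q = 2.7340e-05
Then remove 1.529 M of G.
Step 3:
                    J           A           G           B
  Initial       5.011       2.837       2.475      0.4804
  Change      0.06109     0.04072     0.02036    -0.06109
  Equil         5.072       2.878       2.496      0.4193
  solve Keq expr → x = -0.02036; check Q = 2.7340e-05

[G]_eq = 2.496 M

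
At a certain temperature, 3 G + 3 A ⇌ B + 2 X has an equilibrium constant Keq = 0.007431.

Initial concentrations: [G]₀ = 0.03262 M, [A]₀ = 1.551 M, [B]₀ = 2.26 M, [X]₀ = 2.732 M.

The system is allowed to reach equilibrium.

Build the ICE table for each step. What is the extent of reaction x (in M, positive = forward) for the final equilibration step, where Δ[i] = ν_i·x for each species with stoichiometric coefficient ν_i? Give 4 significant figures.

Q₀ = 1.3025e+05 vs Keq = 0.007431 ⇒ Q>K, reverse
Step 1:
                    G           A           B           X
  I           0.03262       1.551        2.26       2.732
  C             2.031       2.031     -0.6771      -1.354
  E             2.064       3.582       1.583       1.378
  solve Keq expr → x = -0.6771; check Q = 0.007431

x = -0.6771 M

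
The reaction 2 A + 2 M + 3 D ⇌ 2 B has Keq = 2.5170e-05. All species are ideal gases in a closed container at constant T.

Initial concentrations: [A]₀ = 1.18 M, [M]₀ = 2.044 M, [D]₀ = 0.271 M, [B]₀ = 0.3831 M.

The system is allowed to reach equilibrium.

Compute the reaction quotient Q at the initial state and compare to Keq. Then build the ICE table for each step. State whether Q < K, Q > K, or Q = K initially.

Q₀ = 1.268 vs Keq = 2.5170e-05 ⇒ Q>K, reverse
Step 1:
                    A           M           D           B
  Initial        1.18       2.044       0.271      0.3831
  Change       0.3691      0.3691      0.5536     -0.3691
  Equil         1.549       2.413      0.8246     0.01404
  solve Keq expr → x = -0.1845; check Q = 2.5170e-05

Q₀ = 1.268; Q > K (proceeds reverse)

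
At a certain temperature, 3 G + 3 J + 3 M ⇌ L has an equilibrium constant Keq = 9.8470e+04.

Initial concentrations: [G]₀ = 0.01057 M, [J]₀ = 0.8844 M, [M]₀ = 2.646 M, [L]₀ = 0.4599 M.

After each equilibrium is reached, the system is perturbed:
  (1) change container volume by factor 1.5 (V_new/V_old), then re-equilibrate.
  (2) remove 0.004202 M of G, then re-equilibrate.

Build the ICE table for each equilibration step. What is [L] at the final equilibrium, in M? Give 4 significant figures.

[L]_eq = 0.303 M

Q₀ = 3.0389e+04 vs Keq = 9.8470e+04 ⇒ Q<K, forward
Step 1:
                  G         J         M         L
  init      0.01057    0.8844     2.646    0.4599
  Δ       -0.003385 -0.003385 -0.003385  0.001128
  eq       0.007185     0.881     2.643     0.461
  solve Keq expr → x = 0.001128; check Q = 9.8470e+04
Then change container volume by factor 1.5 (V_new/V_old).
Step 2:
                  G         J         M         L
  init      0.00479    0.5873     1.762    0.3074
  Δ        0.009004  0.009004  0.009004 -0.003001
  eq        0.01379    0.5963     1.771    0.3044
  solve Keq expr → x = -0.003001; check Q = 9.8470e+04
Then remove 0.004202 M of G.
Step 3:
                  G         J         M         L
  init     0.009592    0.5963     1.771    0.3044
  Δ        0.004057  0.004057  0.004057 -0.001352
  eq        0.01365    0.6004     1.775     0.303
  solve Keq expr → x = -0.001352; check Q = 9.8470e+04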